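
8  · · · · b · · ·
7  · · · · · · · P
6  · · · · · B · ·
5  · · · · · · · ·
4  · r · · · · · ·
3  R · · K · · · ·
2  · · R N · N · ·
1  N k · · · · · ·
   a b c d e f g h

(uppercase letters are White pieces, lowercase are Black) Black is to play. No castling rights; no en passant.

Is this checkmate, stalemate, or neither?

Black to move; black king on b1.
In check: yes, from the white knight on d2.
King squares — a1: attacked by Ra3; c1: attacked by Rc2; a2: attacked by Rc2; b2: attacked by Rc2; c2: attacked by Na1.
Legal moves for Black: none.
In check with no legal moves → checkmate.

checkmate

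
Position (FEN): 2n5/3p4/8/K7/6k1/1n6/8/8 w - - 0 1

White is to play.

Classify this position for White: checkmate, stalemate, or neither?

White to move; white king on a5.
In check: yes, from the black knight on b3.
Legal moves for White: Ka6, Kb5, Kb4, Ka4.
White is in check but has 4 legal moves → neither.

neither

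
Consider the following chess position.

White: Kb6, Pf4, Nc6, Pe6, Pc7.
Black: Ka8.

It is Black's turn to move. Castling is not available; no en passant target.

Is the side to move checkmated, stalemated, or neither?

Black to move; black king on a8.
In check: no.
King squares — a7: attacked by Kb6; b7: attacked by Kb6; b8: attacked by Nc6.
Legal moves for Black: none.
Not in check and no legal moves → stalemate.

stalemate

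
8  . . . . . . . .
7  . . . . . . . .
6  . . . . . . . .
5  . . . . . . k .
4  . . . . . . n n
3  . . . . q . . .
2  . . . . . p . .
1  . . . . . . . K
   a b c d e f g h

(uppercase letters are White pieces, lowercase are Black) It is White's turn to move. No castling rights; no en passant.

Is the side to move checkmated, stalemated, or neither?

White to move; white king on h1.
In check: no.
King squares — g1: attacked by Pf2; g2: attacked by Nh4; h2: attacked by Ng4.
Legal moves for White: none.
Not in check and no legal moves → stalemate.

stalemate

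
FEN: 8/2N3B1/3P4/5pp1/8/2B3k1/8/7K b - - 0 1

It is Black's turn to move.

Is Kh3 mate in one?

no

After Kh3: white king on h1; in check: no.
White is not in check, so this cannot be checkmate.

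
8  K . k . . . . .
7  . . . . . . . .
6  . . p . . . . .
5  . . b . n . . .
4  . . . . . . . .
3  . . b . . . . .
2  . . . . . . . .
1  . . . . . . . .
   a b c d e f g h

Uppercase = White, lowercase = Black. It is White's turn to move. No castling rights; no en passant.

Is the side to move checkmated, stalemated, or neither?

White to move; white king on a8.
In check: no.
King squares — a7: attacked by Bc5; b7: attacked by Kc8; b8: attacked by Kc8.
Legal moves for White: none.
Not in check and no legal moves → stalemate.

stalemate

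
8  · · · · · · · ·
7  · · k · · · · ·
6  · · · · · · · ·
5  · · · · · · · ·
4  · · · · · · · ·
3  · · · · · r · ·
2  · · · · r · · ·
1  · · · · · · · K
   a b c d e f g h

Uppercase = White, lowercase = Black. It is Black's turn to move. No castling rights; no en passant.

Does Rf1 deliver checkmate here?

yes

After Rf1: white king on h1; in check: yes, from the black rook on f1.
King squares — g1: attacked by Rf1; g2: attacked by Re2; h2: attacked by Re2.
White has no legal moves → checkmate.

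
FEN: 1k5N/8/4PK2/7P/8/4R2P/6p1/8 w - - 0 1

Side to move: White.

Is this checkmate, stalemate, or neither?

neither

White to move; white king on f6.
In check: no.
Legal moves for White include: Nf7, Ng6, Kg7, Kf7, Ke7, Kg6, Kg5, Kf5, Ke5, Re5, Re4, Rg3, Rf3, Rd3, Rc3, Rb3+, Ra3, Re2, ... (list truncated; more exist).
White has legal moves and is not in check → neither.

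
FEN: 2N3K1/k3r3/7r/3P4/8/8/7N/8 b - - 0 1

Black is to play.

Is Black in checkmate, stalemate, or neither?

Black to move; black king on a7.
In check: yes, from the white knight on c8.
King squares — a6: available; b6: attacked by Nc8; b7: available; a8: available; b8: available.
Legal moves for Black: Kb8, Ka8, Kb7, Ka6.
Black is in check but has 4 legal moves → neither.

neither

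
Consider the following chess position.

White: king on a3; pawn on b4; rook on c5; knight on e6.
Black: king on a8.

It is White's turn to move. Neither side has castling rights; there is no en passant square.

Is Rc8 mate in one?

no

After Rc8: black king on a8; in check: yes, from the white rook on c8.
Black has 2 legal replies: Kb7, Ka7.
In check but a legal move exists → not checkmate.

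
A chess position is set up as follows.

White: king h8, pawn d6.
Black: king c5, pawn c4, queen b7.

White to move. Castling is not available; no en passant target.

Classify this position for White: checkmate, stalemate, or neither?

White to move; white king on h8.
In check: no.
Legal moves for White: Kg8, d7.
White has 2 legal moves and is not in check → neither.

neither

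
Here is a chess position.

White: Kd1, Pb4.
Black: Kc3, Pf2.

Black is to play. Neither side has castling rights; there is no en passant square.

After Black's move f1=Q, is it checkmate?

After f1=Q: white king on d1; in check: yes, from the black queen on f1.
King squares — c1: attacked by Qf1; e1: attacked by Qf1; c2: attacked by Kc3; d2: attacked by Kc3; e2: attacked by Qf1.
White has no legal moves → checkmate.

yes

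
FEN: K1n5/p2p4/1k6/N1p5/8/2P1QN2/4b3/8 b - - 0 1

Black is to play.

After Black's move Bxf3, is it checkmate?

no

After Bxf3: white king on a8; in check: yes, from the black bishop on f3.
White has 5 legal replies: Kb8, Nb7, Nc6, Qe4, Qxf3.
In check but a legal move exists → not checkmate.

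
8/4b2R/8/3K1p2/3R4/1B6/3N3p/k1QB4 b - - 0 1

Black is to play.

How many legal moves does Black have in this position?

Black to move; king on a1.
In check: yes, from the white queen on c1.
Legal moves: none.
Count: 0.

0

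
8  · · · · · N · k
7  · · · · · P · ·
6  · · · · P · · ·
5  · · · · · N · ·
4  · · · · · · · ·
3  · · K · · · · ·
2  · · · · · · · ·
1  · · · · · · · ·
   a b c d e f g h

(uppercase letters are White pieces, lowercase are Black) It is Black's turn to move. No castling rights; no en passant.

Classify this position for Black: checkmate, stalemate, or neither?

Black to move; black king on h8.
In check: no.
King squares — g7: attacked by Nf5; h7: attacked by Nf8; g8: attacked by Pf7.
Legal moves for Black: none.
Not in check and no legal moves → stalemate.

stalemate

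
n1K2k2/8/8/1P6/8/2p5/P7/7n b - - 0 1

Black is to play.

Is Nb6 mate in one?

no

After Nb6: white king on c8; in check: yes, from the black knight on b6.
White has 4 legal replies: Kd8, Kb8, Kc7, Kb7.
In check but a legal move exists → not checkmate.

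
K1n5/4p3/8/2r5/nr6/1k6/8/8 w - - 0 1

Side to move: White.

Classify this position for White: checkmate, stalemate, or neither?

stalemate

White to move; white king on a8.
In check: no.
King squares — a7: attacked by Nc8; b7: attacked by Rb4; b8: attacked by Rb4.
Legal moves for White: none.
Not in check and no legal moves → stalemate.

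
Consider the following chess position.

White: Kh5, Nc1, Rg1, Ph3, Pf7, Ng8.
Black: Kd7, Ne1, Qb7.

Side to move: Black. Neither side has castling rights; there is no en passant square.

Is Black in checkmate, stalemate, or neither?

neither

Black to move; black king on d7.
In check: no.
Legal moves for Black include: Kd8, Kc8, Kc7, Ke6, Kd6, Kc6, Qc8, Qb8, Qa8, Qc7, Qa7, Qc6, Qb6, Qa6, Qd5+, Qb5+, Qe4, Qb4, ... (list truncated; more exist).
Black has legal moves and is not in check → neither.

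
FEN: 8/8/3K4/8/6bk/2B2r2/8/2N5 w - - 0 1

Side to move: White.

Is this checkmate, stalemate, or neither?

White to move; white king on d6.
In check: no.
Legal moves for White include: Ke7, Kc7, Kc6, Ke5, Kd5, Kc5, Bh8, Bg7, Bf6+, Be5, Ba5, Bd4, Bb4, Bd2, Bb2, Be1+, Ba1, Nd3, ... (list truncated; more exist).
White has legal moves and is not in check → neither.

neither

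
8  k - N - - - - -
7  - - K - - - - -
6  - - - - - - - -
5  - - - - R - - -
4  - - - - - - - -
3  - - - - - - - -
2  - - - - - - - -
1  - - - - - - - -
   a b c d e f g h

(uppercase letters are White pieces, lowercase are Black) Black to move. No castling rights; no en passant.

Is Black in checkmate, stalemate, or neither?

stalemate

Black to move; black king on a8.
In check: no.
King squares — a7: attacked by Nc8; b7: attacked by Kc7; b8: attacked by Kc7.
Legal moves for Black: none.
Not in check and no legal moves → stalemate.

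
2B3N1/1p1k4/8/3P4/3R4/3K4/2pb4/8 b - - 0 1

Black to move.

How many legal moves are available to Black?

5

Black to move; king on d7.
In check: yes, from the white bishop on c8.
Legal moves: Ke8, Kd8, Kxc8, Kc7, Kd6.
Count: 5.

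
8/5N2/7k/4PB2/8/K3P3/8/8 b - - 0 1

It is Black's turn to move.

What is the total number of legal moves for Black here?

2

Black to move; king on h6.
In check: yes, from the white knight on f7.
Legal moves: Kg7, Kh5.
Count: 2.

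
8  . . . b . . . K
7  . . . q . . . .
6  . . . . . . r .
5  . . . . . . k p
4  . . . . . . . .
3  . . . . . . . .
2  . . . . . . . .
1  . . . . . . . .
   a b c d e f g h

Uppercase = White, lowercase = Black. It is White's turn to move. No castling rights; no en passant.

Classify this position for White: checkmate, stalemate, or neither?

stalemate

White to move; white king on h8.
In check: no.
King squares — g7: attacked by Rg6; h7: attacked by Qd7; g8: attacked by Rg6.
Legal moves for White: none.
Not in check and no legal moves → stalemate.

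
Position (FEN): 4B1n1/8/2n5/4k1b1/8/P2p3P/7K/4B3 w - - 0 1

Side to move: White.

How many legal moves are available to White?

White to move; king on h2.
In check: no.
Legal moves: Bf7, Bd7, Bg6, Bxc6, Bh5, Kg3, Kg2, Kh1, Kg1, Ba5, Bh4, Bb4, Bg3+, Bc3+, Bf2, Bd2, h4, a4.
Count: 18.

18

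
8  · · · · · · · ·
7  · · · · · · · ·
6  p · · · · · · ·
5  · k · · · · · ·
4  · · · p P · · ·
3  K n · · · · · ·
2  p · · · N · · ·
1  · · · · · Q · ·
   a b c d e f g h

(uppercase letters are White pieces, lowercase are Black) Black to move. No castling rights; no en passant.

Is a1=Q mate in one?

After a1=Q: white king on a3; in check: yes, from the black queen on a1.
White has 2 legal replies: Kxb3, Qxa1.
In check but a legal move exists → not checkmate.

no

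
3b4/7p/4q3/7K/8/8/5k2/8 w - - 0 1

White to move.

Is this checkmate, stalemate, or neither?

stalemate

White to move; white king on h5.
In check: no.
King squares — g4: attacked by Qe6; h4: attacked by Bd8; g5: attacked by Bd8; g6: attacked by Qe6; h6: attacked by Qe6.
Legal moves for White: none.
Not in check and no legal moves → stalemate.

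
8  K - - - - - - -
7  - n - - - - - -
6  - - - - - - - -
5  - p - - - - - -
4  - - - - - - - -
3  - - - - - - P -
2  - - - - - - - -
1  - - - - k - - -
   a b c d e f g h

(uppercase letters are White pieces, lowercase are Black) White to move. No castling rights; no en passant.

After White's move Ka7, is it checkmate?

After Ka7: black king on e1; in check: no.
Black is not in check, so this cannot be checkmate.

no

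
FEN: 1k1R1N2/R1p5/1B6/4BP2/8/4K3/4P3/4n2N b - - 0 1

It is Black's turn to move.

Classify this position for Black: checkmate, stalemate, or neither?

checkmate

Black to move; black king on b8.
In check: yes, from the white rook on d8.
King squares — a7: attacked by Bb6; b7: attacked by Ra7; c7: own pawn; a8: attacked by Ra7; c8: attacked by Rd8.
Legal moves for Black: none.
In check with no legal moves → checkmate.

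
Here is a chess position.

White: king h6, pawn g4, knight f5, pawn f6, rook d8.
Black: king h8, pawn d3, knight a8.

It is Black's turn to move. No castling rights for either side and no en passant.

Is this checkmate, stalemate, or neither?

checkmate

Black to move; black king on h8.
In check: yes, from the white rook on d8.
King squares — g7: attacked by Nf5; h7: attacked by Kh6; g8: attacked by Rd8.
Legal moves for Black: none.
In check with no legal moves → checkmate.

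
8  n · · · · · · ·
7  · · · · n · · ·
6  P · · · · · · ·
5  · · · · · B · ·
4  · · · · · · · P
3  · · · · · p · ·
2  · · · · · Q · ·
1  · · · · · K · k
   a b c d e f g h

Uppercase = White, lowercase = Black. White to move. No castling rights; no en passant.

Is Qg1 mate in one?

After Qg1: black king on h1; in check: yes, from the white queen on g1.
King squares — g1: attacked by Kf1; g2: attacked by Kf1; h2: attacked by Qg1.
Black has no legal moves → checkmate.

yes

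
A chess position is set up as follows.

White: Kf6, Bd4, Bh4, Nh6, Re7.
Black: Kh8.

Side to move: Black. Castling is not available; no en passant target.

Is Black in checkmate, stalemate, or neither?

stalemate

Black to move; black king on h8.
In check: no.
King squares — g7: attacked by Kf6; h7: attacked by Re7; g8: attacked by Nh6.
Legal moves for Black: none.
Not in check and no legal moves → stalemate.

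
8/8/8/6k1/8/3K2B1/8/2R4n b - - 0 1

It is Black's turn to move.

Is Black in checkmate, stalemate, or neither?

neither

Black to move; black king on g5.
In check: no.
Legal moves for Black: Kh6, Kg6, Kf6, Kh5, Kf5, Kg4, Nxg3, Nf2+.
Black has 8 legal moves and is not in check → neither.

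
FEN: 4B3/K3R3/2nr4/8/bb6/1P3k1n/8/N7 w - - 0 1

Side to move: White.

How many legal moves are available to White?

White to move; king on a7.
In check: yes, from the black knight on c6.
Legal moves: Ka8, Kb7, Kb6, Ka6, Bxc6+.
Count: 5.

5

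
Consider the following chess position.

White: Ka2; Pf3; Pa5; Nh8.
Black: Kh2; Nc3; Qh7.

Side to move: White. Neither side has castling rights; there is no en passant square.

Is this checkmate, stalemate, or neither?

White to move; white king on a2.
In check: yes, from the black knight on c3.
King squares — a1: available; b1: attacked by Nc3; b2: available; a3: available; b3: available.
Legal moves for White: Kb3, Ka3, Kb2, Ka1.
White is in check but has 4 legal moves → neither.

neither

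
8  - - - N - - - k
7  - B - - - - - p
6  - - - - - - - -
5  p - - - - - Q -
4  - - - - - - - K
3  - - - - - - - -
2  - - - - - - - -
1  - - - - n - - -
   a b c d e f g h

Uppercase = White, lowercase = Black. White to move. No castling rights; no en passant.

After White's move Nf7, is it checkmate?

After Nf7: black king on h8; in check: yes, from the white knight on f7.
King squares — g7: attacked by Qg5; h7: own pawn; g8: attacked by Qg5.
Black has no legal moves → checkmate.

yes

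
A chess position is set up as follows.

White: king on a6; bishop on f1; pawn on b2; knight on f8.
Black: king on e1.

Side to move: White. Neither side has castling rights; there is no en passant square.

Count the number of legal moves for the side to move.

17

White to move; king on a6.
In check: no.
Legal moves: Nh7, Nd7, Ng6, Ne6, Kb7, Ka7, Kb6, Kb5, Ka5, Bb5, Bc4, Bh3, Bd3, Bg2, Be2, b3, b4.
Count: 17.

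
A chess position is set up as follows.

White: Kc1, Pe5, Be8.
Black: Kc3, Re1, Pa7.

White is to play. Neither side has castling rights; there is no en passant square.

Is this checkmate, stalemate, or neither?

checkmate

White to move; white king on c1.
In check: yes, from the black rook on e1.
King squares — b1: attacked by Re1; d1: attacked by Re1; b2: attacked by Kc3; c2: attacked by Kc3; d2: attacked by Kc3.
Legal moves for White: none.
In check with no legal moves → checkmate.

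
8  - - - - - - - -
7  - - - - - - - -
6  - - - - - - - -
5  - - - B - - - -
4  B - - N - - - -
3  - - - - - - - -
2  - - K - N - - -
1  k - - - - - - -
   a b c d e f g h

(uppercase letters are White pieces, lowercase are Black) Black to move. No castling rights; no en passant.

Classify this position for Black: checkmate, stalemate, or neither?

stalemate

Black to move; black king on a1.
In check: no.
King squares — b1: attacked by Kc2; a2: attacked by Bd5; b2: attacked by Kc2.
Legal moves for Black: none.
Not in check and no legal moves → stalemate.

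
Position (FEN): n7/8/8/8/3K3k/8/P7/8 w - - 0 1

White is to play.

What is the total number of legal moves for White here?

White to move; king on d4.
In check: no.
Legal moves: Ke5, Kd5, Kc5, Ke4, Kc4, Ke3, Kd3, Kc3, a3, a4.
Count: 10.

10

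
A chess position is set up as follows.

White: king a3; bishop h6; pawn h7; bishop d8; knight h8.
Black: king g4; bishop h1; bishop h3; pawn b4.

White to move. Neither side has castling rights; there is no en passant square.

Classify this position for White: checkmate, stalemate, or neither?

neither

White to move; white king on a3.
In check: yes, from the black pawn on b4.
Legal moves for White: Kxb4, Ka4, Kb3, Kb2, Ka2.
White is in check but has 5 legal moves → neither.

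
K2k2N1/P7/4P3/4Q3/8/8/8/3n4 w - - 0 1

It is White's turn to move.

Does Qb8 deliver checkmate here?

yes

After Qb8: black king on d8; in check: yes, from the white queen on b8.
King squares — c7: attacked by Qb8; d7: attacked by Pe6; e7: attacked by Ng8; c8: attacked by Qb8; e8: attacked by Qb8.
Black has no legal moves → checkmate.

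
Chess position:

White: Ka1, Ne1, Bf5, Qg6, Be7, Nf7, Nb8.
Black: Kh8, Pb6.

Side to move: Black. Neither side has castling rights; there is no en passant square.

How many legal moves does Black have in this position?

Black to move; king on h8.
In check: yes, from the white knight on f7.
Legal moves: none.
Count: 0.

0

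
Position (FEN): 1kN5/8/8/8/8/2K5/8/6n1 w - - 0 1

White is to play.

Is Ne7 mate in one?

After Ne7: black king on b8; in check: no.
Black is not in check, so this cannot be checkmate.

no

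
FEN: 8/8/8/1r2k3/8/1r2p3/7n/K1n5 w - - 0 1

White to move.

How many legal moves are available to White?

0

White to move; king on a1.
In check: no.
Legal moves: none.
Count: 0.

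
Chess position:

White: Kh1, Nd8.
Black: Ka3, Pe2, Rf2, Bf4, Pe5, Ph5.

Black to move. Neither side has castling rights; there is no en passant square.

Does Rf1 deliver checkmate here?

no

After Rf1: white king on h1; in check: yes, from the black rook on f1.
White has 1 legal reply: Kg2.
In check but a legal move exists → not checkmate.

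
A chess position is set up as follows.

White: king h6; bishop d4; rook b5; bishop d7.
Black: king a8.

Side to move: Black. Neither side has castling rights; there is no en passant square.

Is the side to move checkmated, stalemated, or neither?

stalemate

Black to move; black king on a8.
In check: no.
King squares — a7: attacked by Bd4; b7: attacked by Rb5; b8: attacked by Rb5.
Legal moves for Black: none.
Not in check and no legal moves → stalemate.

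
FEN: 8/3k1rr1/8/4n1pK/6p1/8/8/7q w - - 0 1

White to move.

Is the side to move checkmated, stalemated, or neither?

White to move; white king on h5.
In check: yes, from the black queen on h1.
King squares — g4: attacked by Ne5; h4: attacked by Qh1; g5: attacked by Rg7; g6: attacked by Ne5; h6: attacked by Qh1.
Legal moves for White: none.
In check with no legal moves → checkmate.

checkmate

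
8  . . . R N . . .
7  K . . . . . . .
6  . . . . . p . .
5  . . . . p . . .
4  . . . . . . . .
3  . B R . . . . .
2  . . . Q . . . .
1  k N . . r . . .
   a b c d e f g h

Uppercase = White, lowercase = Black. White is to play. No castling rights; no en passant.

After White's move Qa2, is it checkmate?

yes

After Qa2: black king on a1; in check: yes, from the white queen on a2.
King squares — b1: attacked by Qa2; a2: attacked by Bb3; b2: attacked by Qa2.
Black has no legal moves → checkmate.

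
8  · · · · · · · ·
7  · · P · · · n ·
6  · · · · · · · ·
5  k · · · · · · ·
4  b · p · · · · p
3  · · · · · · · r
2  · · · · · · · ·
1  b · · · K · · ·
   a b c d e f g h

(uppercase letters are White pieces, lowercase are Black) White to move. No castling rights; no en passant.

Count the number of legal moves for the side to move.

White to move; king on e1.
In check: no.
Legal moves: Kf2, Ke2, Kd2, Kf1, c8=Q, c8=R, c8=B, c8=N.
Count: 8.

8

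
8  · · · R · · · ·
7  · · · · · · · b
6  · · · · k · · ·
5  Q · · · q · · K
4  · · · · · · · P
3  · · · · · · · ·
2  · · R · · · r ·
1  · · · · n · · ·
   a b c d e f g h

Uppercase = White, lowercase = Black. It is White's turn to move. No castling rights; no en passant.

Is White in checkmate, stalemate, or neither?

neither

White to move; white king on h5.
In check: yes, from the black queen on e5.
King squares — g4: attacked by Rg2; h4: own pawn; g5: attacked by Rg2; g6: attacked by Rg2; h6: available.
Legal moves for White: Kh6, Qxe5+.
White is in check but has 2 legal moves → neither.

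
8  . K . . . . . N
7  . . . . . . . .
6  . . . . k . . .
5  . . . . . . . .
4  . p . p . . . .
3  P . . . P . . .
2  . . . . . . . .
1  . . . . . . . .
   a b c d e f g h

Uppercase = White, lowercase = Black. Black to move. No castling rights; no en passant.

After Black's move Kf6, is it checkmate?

no

After Kf6: white king on b8; in check: no.
White is not in check, so this cannot be checkmate.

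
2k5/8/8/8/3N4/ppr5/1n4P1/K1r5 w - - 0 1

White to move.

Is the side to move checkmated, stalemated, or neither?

White to move; white king on a1.
In check: yes, from the black rook on c1.
King squares — b1: attacked by Rc1; a2: attacked by Pb3; b2: attacked by Pa3.
Legal moves for White: none.
In check with no legal moves → checkmate.

checkmate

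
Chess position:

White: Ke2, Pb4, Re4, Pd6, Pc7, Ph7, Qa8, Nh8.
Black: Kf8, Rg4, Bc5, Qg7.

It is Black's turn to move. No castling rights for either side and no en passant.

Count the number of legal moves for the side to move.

0

Black to move; king on f8.
In check: yes, from the white queen on a8.
Legal moves: none.
Count: 0.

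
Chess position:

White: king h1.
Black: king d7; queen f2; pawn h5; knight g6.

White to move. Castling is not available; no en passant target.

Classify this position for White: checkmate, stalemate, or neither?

White to move; white king on h1.
In check: no.
King squares — g1: attacked by Qf2; g2: attacked by Qf2; h2: attacked by Qf2.
Legal moves for White: none.
Not in check and no legal moves → stalemate.

stalemate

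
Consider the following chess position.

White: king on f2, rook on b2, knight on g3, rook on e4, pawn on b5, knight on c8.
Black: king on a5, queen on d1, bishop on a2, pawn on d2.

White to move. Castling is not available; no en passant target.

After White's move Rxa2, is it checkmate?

After Rxa2: black king on a5; in check: yes, from the white rook on a2.
Black has 2 legal replies: Kxb5, Qa4.
In check but a legal move exists → not checkmate.

no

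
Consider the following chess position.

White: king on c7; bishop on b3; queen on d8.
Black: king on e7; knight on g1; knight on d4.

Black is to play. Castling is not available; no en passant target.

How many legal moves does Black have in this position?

Black to move; king on e7.
In check: yes, from the white queen on d8.
Legal moves: none.
Count: 0.

0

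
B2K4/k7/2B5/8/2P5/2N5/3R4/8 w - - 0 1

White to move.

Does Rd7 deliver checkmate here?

After Rd7: black king on a7; in check: yes, from the white rook on d7.
Black has 3 legal replies: Kb8, Kb6, Ka6.
In check but a legal move exists → not checkmate.

no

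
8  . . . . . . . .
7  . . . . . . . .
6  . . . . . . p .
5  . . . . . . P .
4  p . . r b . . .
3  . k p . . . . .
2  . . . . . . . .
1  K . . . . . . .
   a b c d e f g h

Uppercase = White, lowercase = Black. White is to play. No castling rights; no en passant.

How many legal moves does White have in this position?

White to move; king on a1.
In check: no.
Legal moves: none.
Count: 0.

0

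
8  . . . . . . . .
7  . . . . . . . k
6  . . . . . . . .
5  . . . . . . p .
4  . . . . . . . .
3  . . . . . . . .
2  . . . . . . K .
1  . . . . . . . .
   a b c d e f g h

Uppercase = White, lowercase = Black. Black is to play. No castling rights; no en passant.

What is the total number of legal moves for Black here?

6

Black to move; king on h7.
In check: no.
Legal moves: Kh8, Kg8, Kg7, Kh6, Kg6, g4.
Count: 6.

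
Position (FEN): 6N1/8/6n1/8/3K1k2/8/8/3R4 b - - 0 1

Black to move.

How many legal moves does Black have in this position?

Black to move; king on f4.
In check: no.
Legal moves: Nh8, Nf8, Ne7, Ne5, Nh4, Kg5, Kf5, Kg4, Kg3, Kf3.
Count: 10.

10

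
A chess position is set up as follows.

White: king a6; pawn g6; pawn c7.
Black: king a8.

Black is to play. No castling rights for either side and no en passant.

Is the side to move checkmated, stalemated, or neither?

Black to move; black king on a8.
In check: no.
King squares — a7: attacked by Ka6; b7: attacked by Ka6; b8: attacked by Pc7.
Legal moves for Black: none.
Not in check and no legal moves → stalemate.

stalemate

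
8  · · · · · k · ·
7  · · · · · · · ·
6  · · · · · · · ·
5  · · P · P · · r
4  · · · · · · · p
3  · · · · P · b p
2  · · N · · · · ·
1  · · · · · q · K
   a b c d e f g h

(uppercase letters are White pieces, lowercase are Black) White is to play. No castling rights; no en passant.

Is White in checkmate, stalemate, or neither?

checkmate

White to move; white king on h1.
In check: yes, from the black queen on f1.
King squares — g1: attacked by Qf1; g2: attacked by Qf1; h2: attacked by Bg3.
Legal moves for White: none.
In check with no legal moves → checkmate.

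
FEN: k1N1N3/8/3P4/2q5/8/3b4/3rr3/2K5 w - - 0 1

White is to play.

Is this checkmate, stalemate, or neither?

checkmate

White to move; white king on c1.
In check: yes, from the black queen on c5.
King squares — b1: attacked by Bd3; d1: attacked by Rd2; b2: attacked by Rd2; c2: attacked by Rd2; d2: attacked by Re2.
Legal moves for White: none.
In check with no legal moves → checkmate.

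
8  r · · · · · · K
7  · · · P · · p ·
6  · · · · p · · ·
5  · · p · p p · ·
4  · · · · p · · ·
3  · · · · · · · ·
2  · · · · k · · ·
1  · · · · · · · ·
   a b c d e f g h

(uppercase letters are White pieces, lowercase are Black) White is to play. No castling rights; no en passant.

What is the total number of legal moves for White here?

6

White to move; king on h8.
In check: yes, from the black rook on a8.
Legal moves: Kh7, Kxg7, d8=Q, d8=R, d8=B, d8=N.
Count: 6.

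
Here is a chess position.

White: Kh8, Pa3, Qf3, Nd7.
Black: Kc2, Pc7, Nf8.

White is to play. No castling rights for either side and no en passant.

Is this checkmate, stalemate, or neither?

White to move; white king on h8.
In check: no.
Legal moves for White include: Kg8, Kg7, Nxf8, Nb8, Nf6, Nb6, Ne5, Nc5, Qxf8, Qa8, Qf7, Qb7, Qf6, Qc6+, Qh5, Qf5+, Qd5, Qg4, ... (list truncated; more exist).
White has legal moves and is not in check → neither.

neither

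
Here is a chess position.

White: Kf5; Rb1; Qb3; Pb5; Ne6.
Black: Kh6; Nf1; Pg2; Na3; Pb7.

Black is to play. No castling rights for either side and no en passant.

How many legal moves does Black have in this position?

15

Black to move; king on h6.
In check: no.
Legal moves: Kh7, Kh5, Nxb5, Nc4, Nc2, Nxb1, Ng3+, Ne3+, Nh2, Nd2, b6, g1=Q, g1=R, g1=B, g1=N.
Count: 15.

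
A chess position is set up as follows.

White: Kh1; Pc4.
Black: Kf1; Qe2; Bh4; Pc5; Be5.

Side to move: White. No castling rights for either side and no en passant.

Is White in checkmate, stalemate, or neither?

stalemate

White to move; white king on h1.
In check: no.
King squares — g1: attacked by Kf1; g2: attacked by Kf1; h2: attacked by Qe2.
Legal moves for White: none.
Not in check and no legal moves → stalemate.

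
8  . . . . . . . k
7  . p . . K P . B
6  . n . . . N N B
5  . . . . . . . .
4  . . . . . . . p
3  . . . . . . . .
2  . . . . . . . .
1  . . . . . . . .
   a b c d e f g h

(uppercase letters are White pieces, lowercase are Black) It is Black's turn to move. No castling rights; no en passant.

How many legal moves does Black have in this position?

Black to move; king on h8.
In check: yes, from the white knight on g6.
Legal moves: none.
Count: 0.

0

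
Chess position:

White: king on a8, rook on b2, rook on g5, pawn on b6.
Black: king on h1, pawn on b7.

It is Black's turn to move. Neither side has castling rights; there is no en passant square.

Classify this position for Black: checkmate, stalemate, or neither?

stalemate

Black to move; black king on h1.
In check: no.
King squares — g1: attacked by Rg5; g2: attacked by Rb2; h2: attacked by Rb2.
Legal moves for Black: none.
Not in check and no legal moves → stalemate.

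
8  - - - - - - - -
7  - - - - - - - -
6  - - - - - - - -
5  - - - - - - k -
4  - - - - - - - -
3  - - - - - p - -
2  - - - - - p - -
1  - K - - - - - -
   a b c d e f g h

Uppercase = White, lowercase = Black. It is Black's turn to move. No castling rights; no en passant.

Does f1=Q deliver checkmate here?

After f1=Q: white king on b1; in check: yes, from the black queen on f1.
White has 3 legal replies: Kc2, Kb2, Ka2.
In check but a legal move exists → not checkmate.

no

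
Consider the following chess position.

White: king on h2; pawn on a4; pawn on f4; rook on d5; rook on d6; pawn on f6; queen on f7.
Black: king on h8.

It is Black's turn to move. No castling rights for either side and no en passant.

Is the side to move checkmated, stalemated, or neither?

Black to move; black king on h8.
In check: no.
King squares — g7: attacked by Pf6; h7: attacked by Qf7; g8: attacked by Qf7.
Legal moves for Black: none.
Not in check and no legal moves → stalemate.

stalemate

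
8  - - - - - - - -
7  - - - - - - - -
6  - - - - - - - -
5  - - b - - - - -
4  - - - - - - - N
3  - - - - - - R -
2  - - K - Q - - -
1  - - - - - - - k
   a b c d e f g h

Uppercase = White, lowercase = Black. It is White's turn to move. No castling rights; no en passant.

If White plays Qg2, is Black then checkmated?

After Qg2: black king on h1; in check: yes, from the white queen on g2.
King squares — g1: attacked by Qg2; g2: attacked by Rg3; h2: attacked by Qg2.
Black has no legal moves → checkmate.

yes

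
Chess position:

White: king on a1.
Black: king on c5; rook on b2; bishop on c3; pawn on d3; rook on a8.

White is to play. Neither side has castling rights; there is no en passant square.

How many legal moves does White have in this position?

White to move; king on a1.
In check: yes, from the black rook on a8.
Legal moves: none.
Count: 0.

0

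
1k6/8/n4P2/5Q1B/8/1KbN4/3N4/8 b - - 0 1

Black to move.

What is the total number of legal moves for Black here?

Black to move; king on b8.
In check: no.
Legal moves: Ka8, Kc7, Kb7, Ka7, Nc7, Nc5+, Nb4, Bxf6, Be5, Ba5, Bd4, Bb4, Bxd2, Bb2, Ba1.
Count: 15.

15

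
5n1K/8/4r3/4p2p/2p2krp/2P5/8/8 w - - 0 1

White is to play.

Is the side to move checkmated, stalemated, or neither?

White to move; white king on h8.
In check: no.
King squares — g7: attacked by Rg4; h7: attacked by Nf8; g8: attacked by Rg4.
Legal moves for White: none.
Not in check and no legal moves → stalemate.

stalemate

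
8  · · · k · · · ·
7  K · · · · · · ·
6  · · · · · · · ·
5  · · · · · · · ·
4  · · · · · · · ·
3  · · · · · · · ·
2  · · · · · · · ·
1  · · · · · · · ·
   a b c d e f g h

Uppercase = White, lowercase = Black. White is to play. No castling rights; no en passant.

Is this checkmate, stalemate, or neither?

neither

White to move; white king on a7.
In check: no.
Legal moves for White: Kb8, Ka8, Kb7, Kb6, Ka6.
White has 5 legal moves and is not in check → neither.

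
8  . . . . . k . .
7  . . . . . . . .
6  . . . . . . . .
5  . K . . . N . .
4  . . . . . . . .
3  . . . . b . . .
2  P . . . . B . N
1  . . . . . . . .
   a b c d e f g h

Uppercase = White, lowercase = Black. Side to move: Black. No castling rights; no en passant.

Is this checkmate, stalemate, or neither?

Black to move; black king on f8.
In check: no.
Legal moves for Black: Kg8, Ke8, Kf7, Ba7, Bh6, Bb6, Bg5, Bc5, Bf4, Bd4, Bxf2, Bd2, Bc1.
Black has 13 legal moves and is not in check → neither.

neither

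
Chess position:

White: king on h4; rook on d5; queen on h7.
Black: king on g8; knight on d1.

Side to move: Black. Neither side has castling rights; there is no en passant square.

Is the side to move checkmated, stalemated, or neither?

neither

Black to move; black king on g8.
In check: yes, from the white queen on h7.
Legal moves for Black: Kf8, Kxh7.
Black is in check but has 2 legal moves → neither.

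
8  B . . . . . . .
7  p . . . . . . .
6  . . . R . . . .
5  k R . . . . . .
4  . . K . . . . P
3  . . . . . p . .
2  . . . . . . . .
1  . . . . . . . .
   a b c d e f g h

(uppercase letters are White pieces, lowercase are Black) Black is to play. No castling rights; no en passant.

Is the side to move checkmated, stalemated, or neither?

Black to move; black king on a5.
In check: yes, from the white rook on b5.
Legal moves for Black: Ka4.
Black is in check but has 1 legal move → neither.

neither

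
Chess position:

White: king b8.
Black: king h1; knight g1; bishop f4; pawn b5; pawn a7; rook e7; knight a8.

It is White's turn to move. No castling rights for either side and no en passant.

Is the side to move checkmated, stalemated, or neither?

White to move; white king on b8.
In check: yes, from the black bishop on f4.
Legal moves for White: Kc8, Kxa8.
White is in check but has 2 legal moves → neither.

neither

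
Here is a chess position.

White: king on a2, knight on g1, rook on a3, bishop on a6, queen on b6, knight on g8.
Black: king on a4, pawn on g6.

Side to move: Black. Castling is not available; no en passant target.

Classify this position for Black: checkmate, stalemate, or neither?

Black to move; black king on a4.
In check: yes, from the white rook on a3.
King squares — a3: attacked by Ka2; b3: attacked by Ka2; b4: attacked by Qb6; a5: attacked by Ra3; b5: attacked by Ba6.
Legal moves for Black: none.
In check with no legal moves → checkmate.

checkmate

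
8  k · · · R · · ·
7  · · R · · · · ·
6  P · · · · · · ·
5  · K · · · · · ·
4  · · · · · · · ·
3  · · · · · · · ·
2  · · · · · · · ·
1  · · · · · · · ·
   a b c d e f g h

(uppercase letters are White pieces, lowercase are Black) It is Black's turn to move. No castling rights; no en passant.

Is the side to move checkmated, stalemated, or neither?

checkmate

Black to move; black king on a8.
In check: yes, from the white rook on e8.
King squares — a7: attacked by Rc7; b7: attacked by Pa6; b8: attacked by Re8.
Legal moves for Black: none.
In check with no legal moves → checkmate.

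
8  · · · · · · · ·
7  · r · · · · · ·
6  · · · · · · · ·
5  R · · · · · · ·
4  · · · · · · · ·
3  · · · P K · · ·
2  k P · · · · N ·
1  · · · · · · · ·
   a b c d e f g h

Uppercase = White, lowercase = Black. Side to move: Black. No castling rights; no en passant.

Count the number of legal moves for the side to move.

Black to move; king on a2.
In check: yes, from the white rook on a5.
Legal moves: Kb3, Kxb2, Kb1.
Count: 3.

3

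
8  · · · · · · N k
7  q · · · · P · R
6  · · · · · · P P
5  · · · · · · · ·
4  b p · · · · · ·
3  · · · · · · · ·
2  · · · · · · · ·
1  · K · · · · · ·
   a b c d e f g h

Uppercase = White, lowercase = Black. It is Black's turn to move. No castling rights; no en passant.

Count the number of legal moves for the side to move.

Black to move; king on h8.
In check: yes, from the white rook on h7.
Legal moves: none.
Count: 0.

0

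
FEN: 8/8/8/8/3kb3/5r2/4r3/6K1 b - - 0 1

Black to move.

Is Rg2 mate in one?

no

After Rg2: white king on g1; in check: yes, from the black rook on g2.
White has 2 legal replies: Kxg2, Kh1.
In check but a legal move exists → not checkmate.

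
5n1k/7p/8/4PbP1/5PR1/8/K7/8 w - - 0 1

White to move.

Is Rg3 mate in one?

no

After Rg3: black king on h8; in check: no.
Black is not in check, so this cannot be checkmate.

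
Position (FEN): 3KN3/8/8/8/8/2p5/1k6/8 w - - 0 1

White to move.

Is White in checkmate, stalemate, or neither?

neither

White to move; white king on d8.
In check: no.
Legal moves for White: Ng7, Nc7, Nf6, Nd6, Kc8, Ke7, Kd7, Kc7.
White has 8 legal moves and is not in check → neither.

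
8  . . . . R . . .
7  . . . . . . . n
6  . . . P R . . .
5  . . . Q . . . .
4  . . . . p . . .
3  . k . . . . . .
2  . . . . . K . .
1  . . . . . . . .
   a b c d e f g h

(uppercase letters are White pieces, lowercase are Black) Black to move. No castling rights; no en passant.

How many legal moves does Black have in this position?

6

Black to move; king on b3.
In check: yes, from the white queen on d5.
Legal moves: Kb4, Ka4, Kc3, Ka3, Kc2, Kb2.
Count: 6.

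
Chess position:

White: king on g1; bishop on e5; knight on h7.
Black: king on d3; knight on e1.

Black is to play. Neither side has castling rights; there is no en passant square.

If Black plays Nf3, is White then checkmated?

After Nf3: white king on g1; in check: yes, from the black knight on f3.
White has 4 legal replies: Kg2, Kf2, Kh1, Kf1.
In check but a legal move exists → not checkmate.

no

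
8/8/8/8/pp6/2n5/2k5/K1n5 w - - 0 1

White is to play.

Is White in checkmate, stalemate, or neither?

White to move; white king on a1.
In check: no.
King squares — b1: attacked by Kc2; a2: attacked by Nc1; b2: attacked by Kc2.
Legal moves for White: none.
Not in check and no legal moves → stalemate.

stalemate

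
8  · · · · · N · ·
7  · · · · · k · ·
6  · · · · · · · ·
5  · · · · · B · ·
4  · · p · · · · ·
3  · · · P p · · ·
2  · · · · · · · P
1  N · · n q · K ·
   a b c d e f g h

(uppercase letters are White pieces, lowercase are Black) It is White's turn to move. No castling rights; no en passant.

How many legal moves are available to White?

1

White to move; king on g1.
In check: yes, from the black queen on e1.
Legal moves: Kg2.
Count: 1.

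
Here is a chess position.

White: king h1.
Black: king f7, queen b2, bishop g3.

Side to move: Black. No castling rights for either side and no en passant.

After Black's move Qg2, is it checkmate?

no

After Qg2: white king on h1; in check: yes, from the black queen on g2.
White has 1 legal reply: Kxg2.
In check but a legal move exists → not checkmate.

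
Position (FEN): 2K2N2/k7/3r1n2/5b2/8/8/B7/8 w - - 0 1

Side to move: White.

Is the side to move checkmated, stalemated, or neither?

neither

White to move; white king on c8.
In check: yes, from the black bishop on f5.
Legal moves for White: Kc7, Nd7, Ne6, Be6.
White is in check but has 4 legal moves → neither.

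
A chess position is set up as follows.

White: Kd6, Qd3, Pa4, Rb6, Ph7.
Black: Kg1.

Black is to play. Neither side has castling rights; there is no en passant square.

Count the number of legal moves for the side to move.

Black to move; king on g1.
In check: no.
Legal moves: Kh2, Kg2, Kf2, Kh1.
Count: 4.

4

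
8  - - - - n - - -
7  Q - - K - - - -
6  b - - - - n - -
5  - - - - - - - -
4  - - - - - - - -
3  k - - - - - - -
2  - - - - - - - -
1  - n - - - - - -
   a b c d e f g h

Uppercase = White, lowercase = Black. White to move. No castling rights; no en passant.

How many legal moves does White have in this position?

4

White to move; king on d7.
In check: yes, from the black knight on f6.
Legal moves: Kd8, Ke7, Ke6, Kc6.
Count: 4.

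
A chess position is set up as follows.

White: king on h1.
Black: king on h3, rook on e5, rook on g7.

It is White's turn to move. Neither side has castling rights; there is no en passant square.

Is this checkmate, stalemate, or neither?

stalemate

White to move; white king on h1.
In check: no.
King squares — g1: attacked by Rg7; g2: attacked by Kh3; h2: attacked by Kh3.
Legal moves for White: none.
Not in check and no legal moves → stalemate.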